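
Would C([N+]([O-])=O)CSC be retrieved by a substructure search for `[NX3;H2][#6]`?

The pattern [NX3;H2][#6] describes a trivalent nitrogen with two H attached to carbon — a primary amine.
The closest candidate here is a nitro group (-[N+](=O)[O-]), but the nitrogen is [N+] with no H, not NX3H2. No other fragment satisfies the full query, so there is no match.

No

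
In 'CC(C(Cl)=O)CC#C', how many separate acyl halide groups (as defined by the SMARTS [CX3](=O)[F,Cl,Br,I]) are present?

[CX3](=O)[F,Cl,Br,I] is the SMARTS for an acyl halide: a carbonyl carbon bonded to a halogen.
Exactly one fragment in the molecule meets all constraints, giving 1 match.

1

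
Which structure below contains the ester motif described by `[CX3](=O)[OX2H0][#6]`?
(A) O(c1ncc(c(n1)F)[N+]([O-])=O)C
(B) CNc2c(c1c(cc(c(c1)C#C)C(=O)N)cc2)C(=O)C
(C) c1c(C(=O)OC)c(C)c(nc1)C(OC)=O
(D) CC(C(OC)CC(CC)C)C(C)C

[CX3](=O)[OX2H0][#6] describes a carbonyl carbon bonded to an oxygen that is itself bonded to carbon (no H on that O) (an ester).
(A) has a methoxy ether (-OCH3) but the ether oxygen is not adjacent to a C=O carbon.
(B) has a primary amide (-C(=O)NH2) but the carbonyl is bonded to N, not to an O-C linkage.
(C) contains a methyl-ester group (-C(=O)OCH3), which satisfies every atom and bond constraint.
(D) has a methoxy ether (-OCH3) but the ether oxygen is not adjacent to a C=O carbon.
So the answer is (C).

C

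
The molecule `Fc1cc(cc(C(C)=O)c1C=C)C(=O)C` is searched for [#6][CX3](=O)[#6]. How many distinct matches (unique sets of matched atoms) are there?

2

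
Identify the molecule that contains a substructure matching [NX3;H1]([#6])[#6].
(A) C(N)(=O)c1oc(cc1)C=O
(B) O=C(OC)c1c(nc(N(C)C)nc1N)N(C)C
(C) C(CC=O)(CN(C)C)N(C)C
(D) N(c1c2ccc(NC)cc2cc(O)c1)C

[NX3;H1]([#6])[#6] describes a trivalent nitrogen with one H, bonded to two carbons (a secondary amine).
(A) has a primary amide (-C(=O)NH2) but the -C(=O)NH2 nitrogen has H2, not H1.
(B) has a primary amino group (-NH2) but the nitrogen has H2 and only one carbon neighbour.
(C) has a dimethylamino group (-N(CH3)2) but the nitrogen has H0, not H1.
(D) contains an N-methylamino group (-NHCH3), which satisfies every atom and bond constraint.
So the answer is (D).

D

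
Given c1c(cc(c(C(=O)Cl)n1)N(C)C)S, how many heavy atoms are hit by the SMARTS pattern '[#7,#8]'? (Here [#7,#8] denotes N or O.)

The query [#7,#8] means: nitrogen or oxygen (comma = OR).
Check the 13 heavy atoms by environment: 1× n (aromatic) → match; 5× c (aromatic) → no; 1× S → no; 1× N → match; 3× C → no; 1× O → match; 1× Cl → no.
Summing the matching environments: 1 + 1 + 1 = 3 matching atoms.

3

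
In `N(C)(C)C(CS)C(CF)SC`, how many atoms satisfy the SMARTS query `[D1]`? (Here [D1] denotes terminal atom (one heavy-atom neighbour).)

5

The query [D1] means: atom with exactly one heavy-atom neighbour (degree 1).
Check the 11 heavy atoms by environment: 2× C (D2) → no; 2× C (D3) → no; 1× F (D1) → match; 1× S (D2) → no; 3× C (D1) → match; 1× S (D1) → match; 1× N (D3) → no.
Summing the matching environments: 1 + 3 + 1 = 5 matching atoms.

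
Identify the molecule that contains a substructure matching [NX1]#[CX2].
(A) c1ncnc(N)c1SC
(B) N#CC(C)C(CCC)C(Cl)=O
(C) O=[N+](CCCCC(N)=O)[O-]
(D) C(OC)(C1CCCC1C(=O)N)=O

[NX1]#[CX2] describes a nitrogen triple-bonded to a two-connected carbon (a nitrile).
(A) has a primary amino group (-NH2) but the nitrogen is NX3 (three connections), not NX1 triple-bonded.
(B) contains a nitrile (-C#N), which satisfies every atom and bond constraint.
(C) has a primary amide (-C(=O)NH2) but the nitrogen is NX3, not NX1.
(D) has a primary amide (-C(=O)NH2) but the nitrogen is NX3, not NX1.
So the answer is (B).

B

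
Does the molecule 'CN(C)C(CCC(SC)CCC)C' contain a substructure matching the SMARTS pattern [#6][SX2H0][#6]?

The pattern [#6][SX2H0][#6] describes an aliphatic sulfur bridging two carbons with no H on the sulfur — a thioether.
The molecule carries a methylthio ether (-SCH3), whose atoms satisfy every constraint of the query, so the pattern matches.

Yes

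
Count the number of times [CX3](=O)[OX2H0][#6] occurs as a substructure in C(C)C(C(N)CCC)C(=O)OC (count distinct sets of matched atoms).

[CX3](=O)[OX2H0][#6] is the SMARTS for an ester: a carbonyl carbon bonded to an oxygen that is itself bonded to carbon (no H on that O).
Exactly one fragment in the molecule meets all constraints, giving 1 match.

1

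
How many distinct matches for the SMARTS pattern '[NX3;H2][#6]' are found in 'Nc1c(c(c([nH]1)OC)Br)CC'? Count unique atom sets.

[NX3;H2][#6] is the SMARTS for a primary amine: a trivalent nitrogen with two H attached to carbon.
Exactly one fragment in the molecule meets all constraints, giving 1 match.

1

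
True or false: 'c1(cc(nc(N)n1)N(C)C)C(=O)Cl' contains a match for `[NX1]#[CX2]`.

The pattern [NX1]#[CX2] describes a nitrogen triple-bonded to a two-connected carbon — a nitrile.
The closest candidate here is a primary amino group (-NH2), but the nitrogen is NX3 (three connections), not NX1 triple-bonded. No other fragment satisfies the full query, so there is no match.

False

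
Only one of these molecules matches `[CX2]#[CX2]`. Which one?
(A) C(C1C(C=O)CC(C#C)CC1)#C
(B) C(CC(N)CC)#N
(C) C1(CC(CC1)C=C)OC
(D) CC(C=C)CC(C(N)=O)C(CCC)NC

A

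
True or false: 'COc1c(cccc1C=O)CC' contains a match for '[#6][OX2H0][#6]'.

True

The pattern [#6][OX2H0][#6] describes an aliphatic oxygen bridging two carbons with no H on the oxygen — an ether.
The molecule carries a methoxy ether (-OCH3), whose atoms satisfy every constraint of the query, so the pattern matches.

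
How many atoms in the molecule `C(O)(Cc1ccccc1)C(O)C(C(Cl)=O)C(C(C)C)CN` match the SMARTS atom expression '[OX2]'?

2

The query [OX2] means: aliphatic oxygen with two total connections — ether, hydroxyl, or ester single-bond O.
Check the 21 heavy atoms by environment: 9× C (X4) → no; 6× c (aromatic, X3) → no; 1× C (X3) → no; 1× O (X1) → no; 1× Cl (X1) → no; 2× O (X2) → match; 1× N (X3) → no.
That gives 2 matching atoms.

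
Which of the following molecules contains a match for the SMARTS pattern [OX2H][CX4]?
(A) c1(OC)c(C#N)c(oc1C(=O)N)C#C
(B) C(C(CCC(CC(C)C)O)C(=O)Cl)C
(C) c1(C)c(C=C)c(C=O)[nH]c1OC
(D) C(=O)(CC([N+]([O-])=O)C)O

[OX2H][CX4] describes a hydroxyl oxygen bound to an sp3 (X4) carbon (an aliphatic alcohol).
(A) has a methoxy ether (-OCH3) but the oxygen has H0 (ether), not H1.
(B) contains a hydroxyl group (-OH), which satisfies every atom and bond constraint.
(C) has a methoxy ether (-OCH3) but the oxygen has H0 (ether), not H1.
(D) has a carboxylic acid group (-C(=O)OH) but the -OH is on a CX3 carbonyl carbon, not a CX4 carbon.
So the answer is (B).

B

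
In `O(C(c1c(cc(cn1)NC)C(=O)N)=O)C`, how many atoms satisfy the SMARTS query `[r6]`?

6

The query [r6] means: r6 matches atoms in a six-membered ring.
Check the 15 heavy atoms by environment: 1× n (aromatic, in 6-ring) → match; 5× c (aromatic, in 6-ring) → match; 2× N (acyclic) → no; 4× C (acyclic) → no; 3× O (acyclic) → no.
Summing the matching environments: 1 + 5 = 6 matching atoms.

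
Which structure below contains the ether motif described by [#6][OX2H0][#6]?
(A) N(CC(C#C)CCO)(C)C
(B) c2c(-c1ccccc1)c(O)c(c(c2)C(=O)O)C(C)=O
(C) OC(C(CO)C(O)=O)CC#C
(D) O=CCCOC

D

[#6][OX2H0][#6] describes an aliphatic oxygen bridging two carbons with no H on the oxygen (an ether).
(A) has a hydroxyl group (-OH) but the oxygen has H1, not H0 bridging two carbons.
(B) has a hydroxyl group (-OH) but the oxygen has H1, not H0 bridging two carbons.
(C) has a carboxylic acid group (-C(=O)OH) but the -OH oxygen has H1; the =O is OX1, not OX2.
(D) contains a methoxy ether (-OCH3), which satisfies every atom and bond constraint.
So the answer is (D).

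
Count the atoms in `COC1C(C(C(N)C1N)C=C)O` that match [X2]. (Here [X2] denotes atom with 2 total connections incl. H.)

2

Check the 12 heavy atoms by environment: 6× C (X4) → no; 2× O (X2) → match; 2× C (X3) → no; 2× N (X3) → no.
That gives 2 matching atoms.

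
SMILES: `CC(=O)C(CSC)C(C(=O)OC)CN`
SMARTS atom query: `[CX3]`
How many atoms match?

2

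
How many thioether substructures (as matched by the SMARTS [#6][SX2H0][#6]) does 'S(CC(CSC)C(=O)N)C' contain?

2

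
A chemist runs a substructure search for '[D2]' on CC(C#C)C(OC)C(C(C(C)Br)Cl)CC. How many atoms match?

3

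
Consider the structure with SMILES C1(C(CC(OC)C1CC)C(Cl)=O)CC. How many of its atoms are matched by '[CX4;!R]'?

The query [CX4;!R] means: aliphatic carbon with four total connections, not in a ring.
Check the 14 heavy atoms by environment: 5× C (X4, in 5-ring) → no; 5× C (X4, acyclic) → match; 1× C (X3, acyclic) → no; 1× O (X1, acyclic) → no; 1× Cl (X1, acyclic) → no; 1× O (X2, acyclic) → no.
That gives 5 matching atoms.

5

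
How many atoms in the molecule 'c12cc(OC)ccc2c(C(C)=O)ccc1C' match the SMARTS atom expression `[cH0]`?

5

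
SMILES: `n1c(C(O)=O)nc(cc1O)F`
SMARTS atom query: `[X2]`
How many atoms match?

4

The query [X2] means: any atom with exactly two total connections (bonds + H).
Check the 11 heavy atoms by environment: 2× n (aromatic, X2) → match; 4× c (aromatic, X3) → no; 2× O (X2) → match; 1× C (X3) → no; 1× O (X1) → no; 1× F (X1) → no.
Summing the matching environments: 2 + 2 = 4 matching atoms.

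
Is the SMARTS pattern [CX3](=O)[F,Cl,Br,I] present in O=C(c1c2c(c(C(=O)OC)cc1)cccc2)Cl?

The pattern [CX3](=O)[F,Cl,Br,I] describes a carbonyl carbon bonded to a halogen — an acyl halide.
The molecule carries an acyl chloride (-C(=O)Cl), whose atoms satisfy every constraint of the query, so the pattern matches.

Yes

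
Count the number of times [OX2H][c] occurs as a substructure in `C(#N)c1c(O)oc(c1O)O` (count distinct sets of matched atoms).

3

[OX2H][c] is the SMARTS for a phenol: a hydroxyl oxygen attached to an aromatic carbon.
The molecule carries 3 separate instances of a hydroxyl group (-OH) meeting every constraint; each maps to a distinct set of atoms, giving 3 matches.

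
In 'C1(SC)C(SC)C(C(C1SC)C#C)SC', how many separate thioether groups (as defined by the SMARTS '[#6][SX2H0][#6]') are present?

[#6][SX2H0][#6] is the SMARTS for a thioether: an aliphatic sulfur bridging two carbons with no H on the sulfur.
The molecule carries 4 separate instances of a methylthio ether (-SCH3) meeting every constraint; each maps to a distinct set of atoms, giving 4 matches.

4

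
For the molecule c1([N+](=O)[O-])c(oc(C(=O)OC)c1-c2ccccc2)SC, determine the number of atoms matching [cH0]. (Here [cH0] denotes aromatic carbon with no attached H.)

The query [cH0] means: aromatic carbon with no attached hydrogen (substituted or ring-fusion).
Check the 20 heavy atoms by environment: 1× o (aromatic, H0) → no; 5× c (aromatic, H0) → match; 1× N (charge +1, H0) → no; 1× O (charge -1, H0) → no; 3× O (H0) → no; 1× C (H0) → no; 2× C (H3) → no; 1× S (H0) → no; 5× c (aromatic, H1) → no.
That gives 5 matching atoms.

5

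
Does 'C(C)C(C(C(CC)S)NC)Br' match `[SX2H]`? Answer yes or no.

The pattern [SX2H] describes an aliphatic sulfur with two connections, one being H — a thiol.
The molecule carries a thiol (-SH), whose atoms satisfy every constraint of the query, so the pattern matches.

Yes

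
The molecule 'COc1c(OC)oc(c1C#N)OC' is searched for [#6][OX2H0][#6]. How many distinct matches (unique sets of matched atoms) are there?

3

[#6][OX2H0][#6] is the SMARTS for an ether: an aliphatic oxygen bridging two carbons with no H on the oxygen.
The molecule carries 3 separate instances of a methoxy ether (-OCH3) meeting every constraint; each maps to a distinct set of atoms, giving 3 matches.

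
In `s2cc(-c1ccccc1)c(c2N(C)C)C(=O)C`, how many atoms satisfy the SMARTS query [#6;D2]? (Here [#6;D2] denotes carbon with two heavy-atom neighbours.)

The query [#6;D2] means: any carbon bonded to exactly two heavy atoms.
Check the 17 heavy atoms by environment: 1× s (aromatic, D2) → no; 6× c (aromatic, D2) → match; 4× c (aromatic, D3) → no; 1× C (D3) → no; 1× O (D1) → no; 3× C (D1) → no; 1× N (D3) → no.
That gives 6 matching atoms.

6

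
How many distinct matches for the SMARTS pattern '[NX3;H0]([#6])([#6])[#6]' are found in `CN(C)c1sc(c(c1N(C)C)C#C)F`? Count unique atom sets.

[NX3;H0]([#6])([#6])[#6] is the SMARTS for a tertiary amine: a trivalent nitrogen with no H, bonded to three carbons.
The molecule carries 2 separate instances of a dimethylamino group (-N(CH3)2) meeting every constraint; each maps to a distinct set of atoms, giving 2 matches.

2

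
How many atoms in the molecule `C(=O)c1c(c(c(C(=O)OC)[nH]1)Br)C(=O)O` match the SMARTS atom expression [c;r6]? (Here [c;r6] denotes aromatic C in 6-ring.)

The query [c;r6] means: aromatic carbon that belongs to a six-membered ring.
Check the 15 heavy atoms by environment: 1× n (aromatic, in 5-ring) → no; 4× c (aromatic, in 5-ring) → no; 4× C (acyclic) → no; 5× O (acyclic) → no; 1× Br (acyclic) → no.
No environment satisfies the query, so 0 matching atoms.

0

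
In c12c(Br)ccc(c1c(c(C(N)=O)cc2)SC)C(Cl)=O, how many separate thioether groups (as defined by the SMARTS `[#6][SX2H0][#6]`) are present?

[#6][SX2H0][#6] is the SMARTS for a thioether: an aliphatic sulfur bridging two carbons with no H on the sulfur.
Exactly one fragment in the molecule meets all constraints, giving 1 match.

1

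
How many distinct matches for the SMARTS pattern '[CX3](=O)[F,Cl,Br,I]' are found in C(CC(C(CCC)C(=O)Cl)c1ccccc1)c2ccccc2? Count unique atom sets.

[CX3](=O)[F,Cl,Br,I] is the SMARTS for an acyl halide: a carbonyl carbon bonded to a halogen.
Exactly one fragment in the molecule meets all constraints, giving 1 match.

1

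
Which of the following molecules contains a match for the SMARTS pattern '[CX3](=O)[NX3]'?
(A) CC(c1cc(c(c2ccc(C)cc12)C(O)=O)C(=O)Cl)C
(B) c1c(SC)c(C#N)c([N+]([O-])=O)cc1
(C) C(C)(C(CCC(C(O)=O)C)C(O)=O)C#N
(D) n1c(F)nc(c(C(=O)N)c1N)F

D

[CX3](=O)[NX3] describes a carbonyl carbon bonded to a trivalent nitrogen (an amide).
(A) has a carboxylic acid group (-C(=O)OH) but the carbonyl is bonded to O, not to an NX3 nitrogen.
(B) has a nitrile (-C#N) but the nitrile N is NX1 (triple-bonded), not NX3.
(C) has a carboxylic acid group (-C(=O)OH) but the carbonyl is bonded to O, not to an NX3 nitrogen.
(D) contains a primary amide (-C(=O)NH2), which satisfies every atom and bond constraint.
So the answer is (D).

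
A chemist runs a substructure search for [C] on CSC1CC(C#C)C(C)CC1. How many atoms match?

The query [C] means: uppercase C matches aliphatic (non-aromatic) carbon only.
Check the 11 heavy atoms by environment: 10× C → match; 1× S → no.
That gives 10 matching atoms.

10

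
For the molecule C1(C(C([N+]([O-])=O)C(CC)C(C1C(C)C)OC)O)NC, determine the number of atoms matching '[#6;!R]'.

The query [#6;!R] means: carbon not in any ring.
Check the 19 heavy atoms by environment: 6× C (in 6-ring) → no; 7× C (acyclic) → match; 1× N (acyclic) → no; 3× O (acyclic) → no; 1× N (charge +1, acyclic) → no; 1× O (charge -1, acyclic) → no.
That gives 7 matching atoms.

7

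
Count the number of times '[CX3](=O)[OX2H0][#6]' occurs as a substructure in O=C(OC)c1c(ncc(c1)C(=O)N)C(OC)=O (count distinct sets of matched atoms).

[CX3](=O)[OX2H0][#6] is the SMARTS for an ester: a carbonyl carbon bonded to an oxygen that is itself bonded to carbon (no H on that O).
The molecule carries 2 separate instances of a methyl-ester group (-C(=O)OCH3) meeting every constraint; each maps to a distinct set of atoms, giving 2 matches.

2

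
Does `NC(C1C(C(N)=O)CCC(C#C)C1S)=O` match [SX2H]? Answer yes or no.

The pattern [SX2H] describes an aliphatic sulfur with two connections, one being H — a thiol.
The molecule carries a thiol (-SH), whose atoms satisfy every constraint of the query, so the pattern matches.

Yes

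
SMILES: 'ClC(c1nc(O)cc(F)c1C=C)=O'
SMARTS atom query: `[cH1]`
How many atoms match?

1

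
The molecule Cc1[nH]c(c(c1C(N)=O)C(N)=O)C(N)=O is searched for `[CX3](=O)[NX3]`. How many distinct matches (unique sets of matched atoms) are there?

3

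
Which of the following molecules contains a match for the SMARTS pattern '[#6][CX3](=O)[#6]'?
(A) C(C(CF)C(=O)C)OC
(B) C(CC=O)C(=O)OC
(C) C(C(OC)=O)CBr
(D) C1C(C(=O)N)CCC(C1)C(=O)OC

A

[#6][CX3](=O)[#6] describes a carbonyl carbon (no H) flanked by two carbons (a ketone).
(A) contains an acetyl/ketone group (-C(=O)CH3), which satisfies every atom and bond constraint.
(B) has a methyl-ester group (-C(=O)OCH3) but one neighbour of the carbonyl carbon is O, not C.
(C) has a methyl-ester group (-C(=O)OCH3) but one neighbour of the carbonyl carbon is O, not C.
(D) has a methyl-ester group (-C(=O)OCH3) but one neighbour of the carbonyl carbon is O, not C.
So the answer is (A).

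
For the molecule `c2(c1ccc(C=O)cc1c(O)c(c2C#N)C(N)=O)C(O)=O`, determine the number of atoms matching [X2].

3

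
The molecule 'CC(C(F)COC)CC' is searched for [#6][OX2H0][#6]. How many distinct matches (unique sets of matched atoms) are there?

1

[#6][OX2H0][#6] is the SMARTS for an ether: an aliphatic oxygen bridging two carbons with no H on the oxygen.
Exactly one fragment in the molecule meets all constraints, giving 1 match.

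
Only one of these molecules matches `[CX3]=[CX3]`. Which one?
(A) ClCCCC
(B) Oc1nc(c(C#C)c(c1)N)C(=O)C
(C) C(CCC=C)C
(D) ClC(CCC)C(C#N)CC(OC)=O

C

[CX3]=[CX3] describes a non-aromatic C=C double bond between two sp2 carbons (an alkene).
(A) has an ethyl group (-CH2CH3) but its C-C bond is a single bond between CX4 carbons, not CX3=CX3.
(B) has an ethynyl group (-C#CH) but the C-C bond is a triple bond, not a double bond.
(C) contains a vinyl group (-CH=CH2), which satisfies every atom and bond constraint.
(D) has an ethyl group (-CH2CH3) but its C-C bond is a single bond between CX4 carbons, not CX3=CX3.
So the answer is (C).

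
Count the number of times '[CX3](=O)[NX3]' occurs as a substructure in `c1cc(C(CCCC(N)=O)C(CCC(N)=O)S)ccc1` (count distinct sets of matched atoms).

2

[CX3](=O)[NX3] is the SMARTS for an amide: a carbonyl carbon bonded to a trivalent nitrogen.
The molecule carries 2 separate instances of a primary amide (-C(=O)NH2) meeting every constraint; each maps to a distinct set of atoms, giving 2 matches.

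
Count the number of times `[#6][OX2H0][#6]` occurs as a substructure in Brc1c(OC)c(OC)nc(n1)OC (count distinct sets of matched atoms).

3

[#6][OX2H0][#6] is the SMARTS for an ether: an aliphatic oxygen bridging two carbons with no H on the oxygen.
The molecule carries 3 separate instances of a methoxy ether (-OCH3) meeting every constraint; each maps to a distinct set of atoms, giving 3 matches.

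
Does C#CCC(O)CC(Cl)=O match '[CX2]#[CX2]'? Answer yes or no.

The pattern [CX2]#[CX2] describes a carbon-carbon triple bond — an alkyne.
The molecule carries an ethynyl group (-C#CH), whose atoms satisfy every constraint of the query, so the pattern matches.

Yes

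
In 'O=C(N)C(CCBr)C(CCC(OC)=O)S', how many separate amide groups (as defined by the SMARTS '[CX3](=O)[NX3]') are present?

[CX3](=O)[NX3] is the SMARTS for an amide: a carbonyl carbon bonded to a trivalent nitrogen.
Exactly one fragment in the molecule meets all constraints, giving 1 match.

1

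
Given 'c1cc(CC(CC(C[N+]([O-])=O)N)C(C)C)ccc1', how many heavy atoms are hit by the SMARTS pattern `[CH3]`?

Check the 18 heavy atoms by environment: 3× C (H2) → no; 3× C (H1) → no; 2× C (H3) → match; 1× N (H2) → no; 1× N (charge +1, H0) → no; 1× O (charge -1, H0) → no; 1× O (H0) → no; 1× c (aromatic, H0) → no; 5× c (aromatic, H1) → no.
That gives 2 matching atoms.

2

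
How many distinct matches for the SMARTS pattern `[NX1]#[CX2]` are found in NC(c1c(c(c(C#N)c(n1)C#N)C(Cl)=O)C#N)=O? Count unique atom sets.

3

[NX1]#[CX2] is the SMARTS for a nitrile: a nitrogen triple-bonded to a two-connected carbon.
The molecule carries 3 separate instances of a nitrile (-C#N) meeting every constraint; each maps to a distinct set of atoms, giving 3 matches.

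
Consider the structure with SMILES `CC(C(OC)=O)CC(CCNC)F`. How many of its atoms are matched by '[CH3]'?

3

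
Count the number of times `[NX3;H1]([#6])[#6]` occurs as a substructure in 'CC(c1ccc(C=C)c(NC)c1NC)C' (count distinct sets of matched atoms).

2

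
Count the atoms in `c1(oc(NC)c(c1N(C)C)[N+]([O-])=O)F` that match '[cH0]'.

4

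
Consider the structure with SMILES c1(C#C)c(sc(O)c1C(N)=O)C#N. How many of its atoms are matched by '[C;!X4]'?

4

The query [C;!X4] means: aliphatic carbon that does not have four total connections.
Check the 13 heavy atoms by environment: 1× s (aromatic, X2) → no; 4× c (aromatic, X3) → no; 1× C (X3) → match; 1× O (X1) → no; 1× N (X3) → no; 3× C (X2) → match; 1× O (X2) → no; 1× N (X1) → no.
Summing the matching environments: 1 + 3 = 4 matching atoms.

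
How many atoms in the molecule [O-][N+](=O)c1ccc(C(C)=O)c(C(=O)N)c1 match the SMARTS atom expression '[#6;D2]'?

3

The query [#6;D2] means: any carbon bonded to exactly two heavy atoms.
Check the 15 heavy atoms by environment: 3× c (aromatic, D3) → no; 3× c (aromatic, D2) → match; 2× C (D3) → no; 3× O (D1) → no; 1× C (D1) → no; 1× N (charge +1, D3) → no; 1× O (charge -1, D1) → no; 1× N (D1) → no.
That gives 3 matching atoms.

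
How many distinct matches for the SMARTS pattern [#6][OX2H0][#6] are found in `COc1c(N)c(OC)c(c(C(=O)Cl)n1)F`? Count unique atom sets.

2

[#6][OX2H0][#6] is the SMARTS for an ether: an aliphatic oxygen bridging two carbons with no H on the oxygen.
The molecule carries 2 separate instances of a methoxy ether (-OCH3) meeting every constraint; each maps to a distinct set of atoms, giving 2 matches.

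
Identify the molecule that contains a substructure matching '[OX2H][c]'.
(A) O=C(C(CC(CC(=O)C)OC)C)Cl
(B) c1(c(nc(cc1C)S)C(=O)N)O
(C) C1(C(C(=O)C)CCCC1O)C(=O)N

B

[OX2H][c] describes a hydroxyl oxygen attached to an aromatic carbon (a phenol).
(A) has a methoxy ether (-OCH3) but the oxygen has H0, not H1.
(B) contains a hydroxyl group (-OH), which satisfies every atom and bond constraint.
(C) has a hydroxyl group (-OH) but the -OH is on an aliphatic carbon, not an aromatic c.
So the answer is (B).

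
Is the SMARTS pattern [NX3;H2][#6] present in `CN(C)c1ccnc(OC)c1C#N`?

No

The pattern [NX3;H2][#6] describes a trivalent nitrogen with two H attached to carbon — a primary amine.
The closest candidate here is a dimethylamino group (-N(CH3)2), but the nitrogen has H0, not H2. No other fragment satisfies the full query, so there is no match.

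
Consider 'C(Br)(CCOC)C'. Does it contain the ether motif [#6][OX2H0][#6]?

Yes

The pattern [#6][OX2H0][#6] describes an aliphatic oxygen bridging two carbons with no H on the oxygen — an ether.
The molecule carries a methoxy ether (-OCH3), whose atoms satisfy every constraint of the query, so the pattern matches.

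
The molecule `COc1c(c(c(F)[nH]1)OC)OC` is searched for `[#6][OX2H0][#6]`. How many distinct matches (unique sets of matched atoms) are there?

3

[#6][OX2H0][#6] is the SMARTS for an ether: an aliphatic oxygen bridging two carbons with no H on the oxygen.
The molecule carries 3 separate instances of a methoxy ether (-OCH3) meeting every constraint; each maps to a distinct set of atoms, giving 3 matches.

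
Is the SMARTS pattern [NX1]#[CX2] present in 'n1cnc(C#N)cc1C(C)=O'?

The pattern [NX1]#[CX2] describes a nitrogen triple-bonded to a two-connected carbon — a nitrile.
The molecule carries a nitrile (-C#N), whose atoms satisfy every constraint of the query, so the pattern matches.

Yes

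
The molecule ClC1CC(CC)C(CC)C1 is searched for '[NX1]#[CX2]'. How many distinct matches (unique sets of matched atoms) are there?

[NX1]#[CX2] is the SMARTS for a nitrile: a nitrogen triple-bonded to a two-connected carbon.
No fragment in the molecule satisfies every constraint, giving 0 matches.

0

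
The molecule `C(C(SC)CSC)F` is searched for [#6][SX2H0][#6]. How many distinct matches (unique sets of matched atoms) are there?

[#6][SX2H0][#6] is the SMARTS for a thioether: an aliphatic sulfur bridging two carbons with no H on the sulfur.
The molecule carries 2 separate instances of a methylthio ether (-SCH3) meeting every constraint; each maps to a distinct set of atoms, giving 2 matches.

2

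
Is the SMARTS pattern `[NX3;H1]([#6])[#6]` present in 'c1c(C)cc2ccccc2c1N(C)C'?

No

The pattern [NX3;H1]([#6])[#6] describes a trivalent nitrogen with one H, bonded to two carbons — a secondary amine.
The closest candidate here is a dimethylamino group (-N(CH3)2), but the nitrogen has H0, not H1. No other fragment satisfies the full query, so there is no match.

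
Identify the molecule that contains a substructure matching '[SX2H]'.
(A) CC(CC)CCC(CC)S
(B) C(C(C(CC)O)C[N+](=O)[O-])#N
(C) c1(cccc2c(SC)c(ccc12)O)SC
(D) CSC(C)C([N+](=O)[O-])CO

A

[SX2H] describes an aliphatic sulfur with two connections, one being H (a thiol).
(A) contains a thiol (-SH), which satisfies every atom and bond constraint.
(B) has a hydroxyl group (-OH) but it is an -OH, not an -SH.
(C) has a methylthio ether (-SCH3) but the sulfur has H0 (bonded to two carbons), not H1.
(D) has a methylthio ether (-SCH3) but the sulfur has H0 (bonded to two carbons), not H1.
So the answer is (A).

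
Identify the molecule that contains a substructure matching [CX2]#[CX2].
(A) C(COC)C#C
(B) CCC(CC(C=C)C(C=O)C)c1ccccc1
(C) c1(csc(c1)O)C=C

[CX2]#[CX2] describes a carbon-carbon triple bond (an alkyne).
(A) contains an ethynyl group (-C#CH), which satisfies every atom and bond constraint.
(B) has a vinyl group (-CH=CH2) but the C=C is a double bond; both carbons are CX3, not CX2.
(C) has a vinyl group (-CH=CH2) but the C=C is a double bond; both carbons are CX3, not CX2.
So the answer is (A).

A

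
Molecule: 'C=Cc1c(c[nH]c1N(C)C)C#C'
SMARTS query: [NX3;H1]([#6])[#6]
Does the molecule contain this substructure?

No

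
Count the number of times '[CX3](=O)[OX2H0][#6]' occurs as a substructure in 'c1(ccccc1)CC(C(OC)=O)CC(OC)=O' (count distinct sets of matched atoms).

2

[CX3](=O)[OX2H0][#6] is the SMARTS for an ester: a carbonyl carbon bonded to an oxygen that is itself bonded to carbon (no H on that O).
The molecule carries 2 separate instances of a methyl-ester group (-C(=O)OCH3) meeting every constraint; each maps to a distinct set of atoms, giving 2 matches.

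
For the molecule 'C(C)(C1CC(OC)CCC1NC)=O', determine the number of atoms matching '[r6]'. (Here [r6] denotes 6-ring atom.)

The query [r6] means: r6 matches atoms in a six-membered ring.
Check the 13 heavy atoms by environment: 6× C (in 6-ring) → match; 4× C (acyclic) → no; 2× O (acyclic) → no; 1× N (acyclic) → no.
That gives 6 matching atoms.

6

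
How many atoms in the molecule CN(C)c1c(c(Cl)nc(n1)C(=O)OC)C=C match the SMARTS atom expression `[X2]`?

The query [X2] means: any atom with exactly two total connections (bonds + H).
Check the 16 heavy atoms by environment: 2× n (aromatic, X2) → match; 4× c (aromatic, X3) → no; 1× Cl (X1) → no; 3× C (X3) → no; 1× O (X1) → no; 1× O (X2) → match; 3× C (X4) → no; 1× N (X3) → no.
Summing the matching environments: 2 + 1 = 3 matching atoms.

3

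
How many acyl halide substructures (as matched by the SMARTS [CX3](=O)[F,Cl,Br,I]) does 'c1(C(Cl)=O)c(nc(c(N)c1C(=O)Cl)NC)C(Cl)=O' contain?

[CX3](=O)[F,Cl,Br,I] is the SMARTS for an acyl halide: a carbonyl carbon bonded to a halogen.
The molecule carries 3 separate instances of an acyl chloride (-C(=O)Cl) meeting every constraint; each maps to a distinct set of atoms, giving 3 matches.

3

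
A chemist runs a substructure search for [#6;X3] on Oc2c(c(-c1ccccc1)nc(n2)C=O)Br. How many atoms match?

11

The query [#6;X3] means: any carbon (aromatic or not) with three total connections.
Check the 16 heavy atoms by environment: 2× n (aromatic, X2) → no; 10× c (aromatic, X3) → match; 1× C (X3) → match; 1× O (X1) → no; 1× O (X2) → no; 1× Br (X1) → no.
Summing the matching environments: 10 + 1 = 11 matching atoms.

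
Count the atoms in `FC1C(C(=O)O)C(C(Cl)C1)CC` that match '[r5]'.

5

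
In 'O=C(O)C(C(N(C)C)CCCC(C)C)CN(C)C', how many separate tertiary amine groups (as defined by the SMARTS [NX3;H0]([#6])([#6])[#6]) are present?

[NX3;H0]([#6])([#6])[#6] is the SMARTS for a tertiary amine: a trivalent nitrogen with no H, bonded to three carbons.
The molecule carries 2 separate instances of a dimethylamino group (-N(CH3)2) meeting every constraint; each maps to a distinct set of atoms, giving 2 matches.

2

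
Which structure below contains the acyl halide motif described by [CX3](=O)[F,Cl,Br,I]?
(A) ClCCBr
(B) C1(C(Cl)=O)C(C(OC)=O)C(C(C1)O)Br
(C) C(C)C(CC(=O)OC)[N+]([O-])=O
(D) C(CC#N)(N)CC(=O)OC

B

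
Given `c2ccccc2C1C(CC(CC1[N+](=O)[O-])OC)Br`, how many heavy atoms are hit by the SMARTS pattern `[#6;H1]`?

9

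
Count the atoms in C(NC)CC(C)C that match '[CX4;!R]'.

Check the 7 heavy atoms by environment: 6× C (X4, acyclic) → match; 1× N (X3, acyclic) → no.
That gives 6 matching atoms.

6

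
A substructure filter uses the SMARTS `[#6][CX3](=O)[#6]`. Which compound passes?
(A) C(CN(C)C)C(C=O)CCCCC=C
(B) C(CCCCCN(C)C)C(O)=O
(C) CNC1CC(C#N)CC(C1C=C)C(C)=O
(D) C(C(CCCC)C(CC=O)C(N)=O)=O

[#6][CX3](=O)[#6] describes a carbonyl carbon (no H) flanked by two carbons (a ketone).
(A) has an aldehyde (-CHO) but the carbonyl carbon has H1, so it is not flanked by two carbons.
(B) has a carboxylic acid group (-C(=O)OH) but one neighbour of the carbonyl carbon is O, not C.
(C) contains an acetyl/ketone group (-C(=O)CH3), which satisfies every atom and bond constraint.
(D) has an aldehyde (-CHO) but the carbonyl carbon has H1, so it is not flanked by two carbons.
So the answer is (C).

C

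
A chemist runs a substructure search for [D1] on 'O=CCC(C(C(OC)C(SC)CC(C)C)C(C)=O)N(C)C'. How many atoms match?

The query [D1] means: atom with exactly one heavy-atom neighbour (degree 1).
Check the 21 heavy atoms by environment: 3× C (D2) → no; 6× C (D3) → no; 1× O (D2) → no; 7× C (D1) → match; 2× O (D1) → match; 1× N (D3) → no; 1× S (D2) → no.
Summing the matching environments: 7 + 2 = 9 matching atoms.

9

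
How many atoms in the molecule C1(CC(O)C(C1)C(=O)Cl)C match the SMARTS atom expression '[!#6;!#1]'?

3

The query [!#6;!#1] means: not carbon and not hydrogen — any heteroatom.
Check the 10 heavy atoms by environment: 7× C → no; 2× O → match; 1× Cl → match.
Summing the matching environments: 2 + 1 = 3 matching atoms.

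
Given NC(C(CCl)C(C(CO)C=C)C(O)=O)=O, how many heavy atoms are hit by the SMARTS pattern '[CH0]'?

2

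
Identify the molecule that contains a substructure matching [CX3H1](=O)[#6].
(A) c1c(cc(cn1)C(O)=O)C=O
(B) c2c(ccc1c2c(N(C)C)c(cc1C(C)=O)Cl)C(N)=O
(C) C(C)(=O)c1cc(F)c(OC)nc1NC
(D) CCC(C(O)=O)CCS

[CX3H1](=O)[#6] describes an sp2 carbon with one H, double-bonded to O and single-bonded to carbon (an aldehyde).
(A) contains an aldehyde (-CHO), which satisfies every atom and bond constraint.
(B) has an acetyl/ketone group (-C(=O)CH3) but the carbonyl carbon has H0 (two carbon neighbours), not H1.
(C) has an acetyl/ketone group (-C(=O)CH3) but the carbonyl carbon has H0 (two carbon neighbours), not H1.
(D) has a carboxylic acid group (-C(=O)OH) but the carbonyl carbon has H0 and is bonded to O, not H1.
So the answer is (A).

A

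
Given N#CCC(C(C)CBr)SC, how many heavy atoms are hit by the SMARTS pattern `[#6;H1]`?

The query [#6;H1] means: any carbon bearing exactly one hydrogen.
Check the 10 heavy atoms by environment: 2× C (H2) → no; 2× C (H1) → match; 2× C (H3) → no; 1× C (H0) → no; 1× N (H0) → no; 1× S (H0) → no; 1× Br (H0) → no.
That gives 2 matching atoms.

2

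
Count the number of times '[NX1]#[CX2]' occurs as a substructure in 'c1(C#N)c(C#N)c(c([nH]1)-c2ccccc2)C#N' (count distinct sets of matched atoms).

[NX1]#[CX2] is the SMARTS for a nitrile: a nitrogen triple-bonded to a two-connected carbon.
The molecule carries 3 separate instances of a nitrile (-C#N) meeting every constraint; each maps to a distinct set of atoms, giving 3 matches.

3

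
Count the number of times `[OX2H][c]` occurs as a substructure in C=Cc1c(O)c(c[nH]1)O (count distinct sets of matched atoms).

2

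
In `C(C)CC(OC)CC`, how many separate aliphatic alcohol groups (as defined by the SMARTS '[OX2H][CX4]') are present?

[OX2H][CX4] is the SMARTS for an aliphatic alcohol: a hydroxyl oxygen bound to an sp3 (X4) carbon.
The molecule has a methoxy ether (-OCH3), but the oxygen has H0 (ether), not H1; nothing else fits, so there are 0 matches.

0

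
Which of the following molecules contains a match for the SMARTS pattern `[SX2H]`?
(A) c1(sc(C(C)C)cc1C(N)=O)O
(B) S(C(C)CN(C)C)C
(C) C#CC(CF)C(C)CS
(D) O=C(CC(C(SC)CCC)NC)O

[SX2H] describes an aliphatic sulfur with two connections, one being H (a thiol).
(A) has a hydroxyl group (-OH) but it is an -OH, not an -SH.
(B) has a methylthio ether (-SCH3) but the sulfur has H0 (bonded to two carbons), not H1.
(C) contains a thiol (-SH), which satisfies every atom and bond constraint.
(D) has a methylthio ether (-SCH3) but the sulfur has H0 (bonded to two carbons), not H1.
So the answer is (C).

C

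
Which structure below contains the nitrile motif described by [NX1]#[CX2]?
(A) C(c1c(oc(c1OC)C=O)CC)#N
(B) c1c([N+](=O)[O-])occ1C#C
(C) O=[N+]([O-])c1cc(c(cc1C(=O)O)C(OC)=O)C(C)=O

[NX1]#[CX2] describes a nitrogen triple-bonded to a two-connected carbon (a nitrile).
(A) contains a nitrile (-C#N), which satisfies every atom and bond constraint.
(B) has a nitro group (-[N+](=O)[O-]) but there is no C#N triple bond.
(C) has a nitro group (-[N+](=O)[O-]) but there is no C#N triple bond.
So the answer is (A).

A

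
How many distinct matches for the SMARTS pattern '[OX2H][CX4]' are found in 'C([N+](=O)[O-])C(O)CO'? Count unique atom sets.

[OX2H][CX4] is the SMARTS for an aliphatic alcohol: a hydroxyl oxygen bound to an sp3 (X4) carbon.
The molecule carries 2 separate instances of a hydroxyl group (-OH) meeting every constraint; each maps to a distinct set of atoms, giving 2 matches.

2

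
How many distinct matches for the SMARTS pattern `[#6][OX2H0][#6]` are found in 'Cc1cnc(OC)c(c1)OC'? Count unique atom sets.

[#6][OX2H0][#6] is the SMARTS for an ether: an aliphatic oxygen bridging two carbons with no H on the oxygen.
The molecule carries 2 separate instances of a methoxy ether (-OCH3) meeting every constraint; each maps to a distinct set of atoms, giving 2 matches.

2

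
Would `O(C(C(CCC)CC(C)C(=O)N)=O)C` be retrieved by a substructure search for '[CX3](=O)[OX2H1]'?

No

The pattern [CX3](=O)[OX2H1] describes an sp2 carbon double-bonded to O and single-bonded to an -OH oxygen — a carboxylic acid.
The closest candidate here is a methyl-ester group (-C(=O)OCH3), but the singly-bonded O has no H (OX2H0, not OX2H1). No other fragment satisfies the full query, so there is no match.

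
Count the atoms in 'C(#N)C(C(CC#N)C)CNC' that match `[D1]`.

4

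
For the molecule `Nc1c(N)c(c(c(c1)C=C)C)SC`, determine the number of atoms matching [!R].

7

The query [!R] means: !R matches any atom not in a ring.
Check the 13 heavy atoms by environment: 6× c (aromatic, in 6-ring) → no; 1× S (acyclic) → match; 4× C (acyclic) → match; 2× N (acyclic) → match.
Summing the matching environments: 1 + 4 + 2 = 7 matching atoms.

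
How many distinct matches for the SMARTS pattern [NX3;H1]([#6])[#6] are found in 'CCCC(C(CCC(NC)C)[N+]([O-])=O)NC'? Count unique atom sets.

[NX3;H1]([#6])[#6] is the SMARTS for a secondary amine: a trivalent nitrogen with one H, bonded to two carbons.
The molecule carries 2 separate instances of an N-methylamino group (-NHCH3) meeting every constraint; each maps to a distinct set of atoms, giving 2 matches.

2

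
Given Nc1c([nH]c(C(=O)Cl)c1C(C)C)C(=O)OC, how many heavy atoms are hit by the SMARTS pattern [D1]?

7

Check the 16 heavy atoms by environment: 1× n (aromatic, D2) → no; 4× c (aromatic, D3) → no; 3× C (D3) → no; 3× C (D1) → match; 2× O (D1) → match; 1× O (D2) → no; 1× N (D1) → match; 1× Cl (D1) → match.
Summing the matching environments: 3 + 2 + 1 + 1 = 7 matching atoms.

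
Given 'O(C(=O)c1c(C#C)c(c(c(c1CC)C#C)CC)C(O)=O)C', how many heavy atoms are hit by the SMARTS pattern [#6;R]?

6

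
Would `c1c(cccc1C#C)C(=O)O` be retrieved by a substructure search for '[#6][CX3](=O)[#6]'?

No

The pattern [#6][CX3](=O)[#6] describes a carbonyl carbon (no H) flanked by two carbons — a ketone.
The closest candidate here is a carboxylic acid group (-C(=O)OH), but one neighbour of the carbonyl carbon is O, not C. No other fragment satisfies the full query, so there is no match.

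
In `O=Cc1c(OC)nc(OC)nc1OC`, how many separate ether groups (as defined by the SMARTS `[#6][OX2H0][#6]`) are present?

3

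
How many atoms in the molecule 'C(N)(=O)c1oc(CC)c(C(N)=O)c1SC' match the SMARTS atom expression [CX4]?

The query [CX4] means: C with X4: aliphatic carbon with exactly 4 total connections (bonds + H).
Check the 15 heavy atoms by environment: 1× o (aromatic, X2) → no; 4× c (aromatic, X3) → no; 2× C (X3) → no; 2× O (X1) → no; 2× N (X3) → no; 1× S (X2) → no; 3× C (X4) → match.
That gives 3 matching atoms.

3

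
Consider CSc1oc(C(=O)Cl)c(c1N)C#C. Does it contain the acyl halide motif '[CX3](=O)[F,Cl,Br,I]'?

The pattern [CX3](=O)[F,Cl,Br,I] describes a carbonyl carbon bonded to a halogen — an acyl halide.
The molecule carries an acyl chloride (-C(=O)Cl), whose atoms satisfy every constraint of the query, so the pattern matches.

Yes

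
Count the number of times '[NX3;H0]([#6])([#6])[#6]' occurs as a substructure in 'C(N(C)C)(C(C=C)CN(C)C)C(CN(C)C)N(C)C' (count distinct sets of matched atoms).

4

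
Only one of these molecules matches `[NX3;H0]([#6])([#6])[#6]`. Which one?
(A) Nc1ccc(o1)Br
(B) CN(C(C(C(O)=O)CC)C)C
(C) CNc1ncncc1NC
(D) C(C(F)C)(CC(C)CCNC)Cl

B

[NX3;H0]([#6])([#6])[#6] describes a trivalent nitrogen with no H, bonded to three carbons (a tertiary amine).
(A) has a primary amino group (-NH2) but the nitrogen has H2, not H0 with three carbons.
(B) contains a dimethylamino group (-N(CH3)2), which satisfies every atom and bond constraint.
(C) has an N-methylamino group (-NHCH3) but the nitrogen still has one H (H1), not H0.
(D) has an N-methylamino group (-NHCH3) but the nitrogen still has one H (H1), not H0.
So the answer is (B).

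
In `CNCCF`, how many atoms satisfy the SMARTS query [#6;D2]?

The query [#6;D2] means: any carbon bonded to exactly two heavy atoms.
Check the 5 heavy atoms by environment: 2× C (D2) → match; 1× F (D1) → no; 1× N (D2) → no; 1× C (D1) → no.
That gives 2 matching atoms.

2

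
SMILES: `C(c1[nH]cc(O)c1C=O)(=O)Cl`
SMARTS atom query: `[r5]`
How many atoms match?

5

The query [r5] means: r5 matches atoms in a five-membered ring.
Check the 11 heavy atoms by environment: 1× n (aromatic, in 5-ring) → match; 4× c (aromatic, in 5-ring) → match; 2× C (acyclic) → no; 3× O (acyclic) → no; 1× Cl (acyclic) → no.
Summing the matching environments: 1 + 4 = 5 matching atoms.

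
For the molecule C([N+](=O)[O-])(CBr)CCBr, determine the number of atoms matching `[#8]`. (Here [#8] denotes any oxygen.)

The query [#8] means: #8 matches any oxygen atom.
Check the 9 heavy atoms by environment: 4× C → no; 1× N (charge +1) → no; 1× O (charge -1) → match; 1× O → match; 2× Br → no.
Summing the matching environments: 1 + 1 = 2 matching atoms.

2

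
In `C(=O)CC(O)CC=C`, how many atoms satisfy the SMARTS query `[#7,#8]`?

2

The query [#7,#8] means: nitrogen or oxygen (comma = OR).
Check the 8 heavy atoms by environment: 6× C → no; 2× O → match.
That gives 2 matching atoms.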